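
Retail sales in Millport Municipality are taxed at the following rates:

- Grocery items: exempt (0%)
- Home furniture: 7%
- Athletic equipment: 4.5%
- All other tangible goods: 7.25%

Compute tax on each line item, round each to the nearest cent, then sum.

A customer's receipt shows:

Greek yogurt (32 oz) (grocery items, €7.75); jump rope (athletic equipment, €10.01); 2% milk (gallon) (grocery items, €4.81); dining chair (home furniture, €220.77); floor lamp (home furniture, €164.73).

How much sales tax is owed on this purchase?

Greek yogurt (32 oz) €7.75: grocery items → 0% → €0.00
Jump rope €10.01: athletic equipment → 4.5% → €0.45
2% milk (gallon) €4.81: grocery items → 0% → €0.00
Dining chair €220.77: home furniture → 7% → €15.45
Floor lamp €164.73: home furniture → 7% → €11.53
Total tax = €0.45 + €15.45 + €11.53 = €27.43

€27.43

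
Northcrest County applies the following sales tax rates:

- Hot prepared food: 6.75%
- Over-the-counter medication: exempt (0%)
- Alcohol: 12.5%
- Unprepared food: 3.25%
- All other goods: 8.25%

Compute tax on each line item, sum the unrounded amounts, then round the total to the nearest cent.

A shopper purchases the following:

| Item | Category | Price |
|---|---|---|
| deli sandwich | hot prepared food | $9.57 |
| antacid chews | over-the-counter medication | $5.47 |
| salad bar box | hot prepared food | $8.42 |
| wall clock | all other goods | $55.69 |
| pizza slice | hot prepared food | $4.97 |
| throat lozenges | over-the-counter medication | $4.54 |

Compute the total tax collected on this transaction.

Deli sandwich $9.57: hot prepared food → 6.75% → $0.645975
Antacid chews $5.47: over-the-counter medication → 0% → $0.00
Salad bar box $8.42: hot prepared food → 6.75% → $0.56835
Wall clock $55.69: all other goods → 8.25% → $4.594425
Pizza slice $4.97: hot prepared food → 6.75% → $0.335475
Throat lozenges $4.54: over-the-counter medication → 0% → $0.00
Unrounded tax sum = $6.144225 → $6.14

$6.14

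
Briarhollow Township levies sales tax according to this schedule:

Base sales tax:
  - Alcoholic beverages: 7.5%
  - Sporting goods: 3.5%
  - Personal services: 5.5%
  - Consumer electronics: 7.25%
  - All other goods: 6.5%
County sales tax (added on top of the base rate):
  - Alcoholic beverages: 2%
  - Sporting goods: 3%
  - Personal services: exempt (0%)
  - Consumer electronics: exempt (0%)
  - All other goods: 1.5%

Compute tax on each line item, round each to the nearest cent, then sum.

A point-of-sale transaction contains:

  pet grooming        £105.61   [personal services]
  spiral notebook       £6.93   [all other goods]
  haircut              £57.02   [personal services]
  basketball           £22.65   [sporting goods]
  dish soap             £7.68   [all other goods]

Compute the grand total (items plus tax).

£211.47

Pet grooming £105.61: personal services → 5.5% + 0% county = 5.5% → £5.81
Spiral notebook £6.93: all other goods → 6.5% + 1.5% county = 8% → £0.55
Haircut £57.02: personal services → 5.5% + 0% county = 5.5% → £3.14
Basketball £22.65: sporting goods → 3.5% + 3% county = 6.5% → £1.47
Dish soap £7.68: all other goods → 6.5% + 1.5% county = 8% → £0.61
Subtotal = £199.89; tax = £11.58; total due = £211.47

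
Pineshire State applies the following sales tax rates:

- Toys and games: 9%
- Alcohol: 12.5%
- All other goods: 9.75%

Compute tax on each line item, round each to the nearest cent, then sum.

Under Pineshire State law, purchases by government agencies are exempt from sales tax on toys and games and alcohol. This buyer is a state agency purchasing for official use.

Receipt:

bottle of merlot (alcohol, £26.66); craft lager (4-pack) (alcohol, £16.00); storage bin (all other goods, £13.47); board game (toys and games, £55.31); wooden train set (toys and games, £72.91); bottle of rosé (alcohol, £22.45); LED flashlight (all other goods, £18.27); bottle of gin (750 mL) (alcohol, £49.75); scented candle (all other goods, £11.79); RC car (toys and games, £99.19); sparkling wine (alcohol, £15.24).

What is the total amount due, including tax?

£405.28

Bottle of merlot £26.66: alcohol, buyer-exempt → 0% → £0.00
Craft lager (4-pack) £16.00: alcohol, buyer-exempt → 0% → £0.00
Storage bin £13.47: all other goods → 9.75% → £1.31
Board game £55.31: toys and games, buyer-exempt → 0% → £0.00
Wooden train set £72.91: toys and games, buyer-exempt → 0% → £0.00
Bottle of rosé £22.45: alcohol, buyer-exempt → 0% → £0.00
LED flashlight £18.27: all other goods → 9.75% → £1.78
Bottle of gin (750 mL) £49.75: alcohol, buyer-exempt → 0% → £0.00
Scented candle £11.79: all other goods → 9.75% → £1.15
RC car £99.19: toys and games, buyer-exempt → 0% → £0.00
Sparkling wine £15.24: alcohol, buyer-exempt → 0% → £0.00
Subtotal = £401.04; tax = £4.24; total due = £405.28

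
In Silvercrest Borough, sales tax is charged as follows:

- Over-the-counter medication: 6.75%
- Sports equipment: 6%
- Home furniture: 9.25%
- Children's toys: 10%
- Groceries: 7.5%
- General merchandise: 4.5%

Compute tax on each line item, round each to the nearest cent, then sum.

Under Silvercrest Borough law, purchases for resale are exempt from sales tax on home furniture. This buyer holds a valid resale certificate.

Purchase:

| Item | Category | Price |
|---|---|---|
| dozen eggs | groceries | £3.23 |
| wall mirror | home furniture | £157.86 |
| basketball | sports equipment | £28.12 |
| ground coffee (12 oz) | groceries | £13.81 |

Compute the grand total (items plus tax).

£205.99

Dozen eggs £3.23: groceries → 7.5% → £0.24
Wall mirror £157.86: home furniture, buyer-exempt → 0% → £0.00
Basketball £28.12: sports equipment → 6% → £1.69
Ground coffee (12 oz) £13.81: groceries → 7.5% → £1.04
Subtotal = £203.02; tax = £2.97; total due = £205.99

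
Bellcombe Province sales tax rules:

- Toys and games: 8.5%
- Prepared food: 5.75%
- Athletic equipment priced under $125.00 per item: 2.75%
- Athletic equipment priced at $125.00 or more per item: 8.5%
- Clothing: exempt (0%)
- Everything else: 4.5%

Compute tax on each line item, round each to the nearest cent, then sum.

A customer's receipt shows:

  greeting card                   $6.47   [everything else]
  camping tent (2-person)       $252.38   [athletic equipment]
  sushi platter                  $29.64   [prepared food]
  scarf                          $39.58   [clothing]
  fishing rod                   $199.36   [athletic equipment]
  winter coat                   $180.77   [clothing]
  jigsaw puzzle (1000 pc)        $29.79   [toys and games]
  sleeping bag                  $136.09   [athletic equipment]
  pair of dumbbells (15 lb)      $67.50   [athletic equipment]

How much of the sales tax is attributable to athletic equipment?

Camping tent (2-person) $252.38: athletic equipment, $125.00 or more → 8.5% → $21.45
Fishing rod $199.36: athletic equipment, $125.00 or more → 8.5% → $16.95
Sleeping bag $136.09: athletic equipment, $125.00 or more → 8.5% → $11.57
Pair of dumbbells (15 lb) $67.50: athletic equipment, under $125.00 → 2.75% → $1.86
Tax on athletic equipment = $21.45 + $16.95 + $11.57 + $1.86 = $51.83

$51.83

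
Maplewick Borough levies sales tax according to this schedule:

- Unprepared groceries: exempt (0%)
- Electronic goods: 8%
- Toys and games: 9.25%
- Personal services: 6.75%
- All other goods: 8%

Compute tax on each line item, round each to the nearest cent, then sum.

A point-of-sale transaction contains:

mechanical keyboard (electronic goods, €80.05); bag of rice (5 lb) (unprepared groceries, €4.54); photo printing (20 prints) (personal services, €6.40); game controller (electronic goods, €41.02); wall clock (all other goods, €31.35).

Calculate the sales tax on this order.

Mechanical keyboard €80.05: electronic goods → 8% → €6.40
Bag of rice (5 lb) €4.54: unprepared groceries → 0% → €0.00
Photo printing (20 prints) €6.40: personal services → 6.75% → €0.43
Game controller €41.02: electronic goods → 8% → €3.28
Wall clock €31.35: all other goods → 8% → €2.51
Total tax = €6.40 + €0.43 + €3.28 + €2.51 = €12.62

€12.62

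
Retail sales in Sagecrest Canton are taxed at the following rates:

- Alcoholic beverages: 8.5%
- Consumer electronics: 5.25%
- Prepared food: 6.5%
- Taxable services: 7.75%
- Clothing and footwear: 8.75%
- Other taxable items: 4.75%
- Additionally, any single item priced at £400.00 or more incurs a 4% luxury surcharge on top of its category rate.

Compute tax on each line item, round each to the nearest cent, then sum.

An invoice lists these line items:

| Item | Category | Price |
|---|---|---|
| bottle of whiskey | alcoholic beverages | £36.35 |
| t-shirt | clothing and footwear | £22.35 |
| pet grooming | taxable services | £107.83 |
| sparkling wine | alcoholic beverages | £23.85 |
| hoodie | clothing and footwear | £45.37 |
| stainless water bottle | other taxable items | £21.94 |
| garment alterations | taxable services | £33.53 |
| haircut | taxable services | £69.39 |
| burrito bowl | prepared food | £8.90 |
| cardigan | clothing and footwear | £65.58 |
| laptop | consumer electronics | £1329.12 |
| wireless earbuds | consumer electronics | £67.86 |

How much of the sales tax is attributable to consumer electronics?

Laptop £1329.12: consumer electronics → 5.25% + 4% surcharge = 9.25% → £122.94
Wireless earbuds £67.86: consumer electronics → 5.25% → £3.56
Tax on consumer electronics = £122.94 + £3.56 = £126.50

£126.50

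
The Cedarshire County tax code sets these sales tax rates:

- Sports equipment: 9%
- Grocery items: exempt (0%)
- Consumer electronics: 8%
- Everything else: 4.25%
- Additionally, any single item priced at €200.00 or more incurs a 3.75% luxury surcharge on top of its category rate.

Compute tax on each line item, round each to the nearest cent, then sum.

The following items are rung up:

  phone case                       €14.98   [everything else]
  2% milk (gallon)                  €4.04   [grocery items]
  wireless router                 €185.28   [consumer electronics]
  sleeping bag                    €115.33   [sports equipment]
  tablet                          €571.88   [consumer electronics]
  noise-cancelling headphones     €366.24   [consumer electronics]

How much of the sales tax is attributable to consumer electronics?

€125.05

Wireless router €185.28: consumer electronics → 8% → €14.82
Tablet €571.88: consumer electronics → 8% + 3.75% surcharge = 11.75% → €67.20
Noise-cancelling headphones €366.24: consumer electronics → 8% + 3.75% surcharge = 11.75% → €43.03
Tax on consumer electronics = €14.82 + €67.20 + €43.03 = €125.05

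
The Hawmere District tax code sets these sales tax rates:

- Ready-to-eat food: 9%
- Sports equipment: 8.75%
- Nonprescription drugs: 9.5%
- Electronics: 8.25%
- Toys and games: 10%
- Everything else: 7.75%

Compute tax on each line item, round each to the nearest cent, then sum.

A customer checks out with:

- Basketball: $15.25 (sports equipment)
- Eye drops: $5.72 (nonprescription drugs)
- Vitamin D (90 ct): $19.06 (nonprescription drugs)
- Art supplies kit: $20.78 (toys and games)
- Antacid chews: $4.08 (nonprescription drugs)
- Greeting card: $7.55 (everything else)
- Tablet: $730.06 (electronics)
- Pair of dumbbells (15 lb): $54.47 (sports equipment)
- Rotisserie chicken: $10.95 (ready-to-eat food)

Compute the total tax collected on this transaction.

Basketball $15.25: sports equipment → 8.75% → $1.33
Eye drops $5.72: nonprescription drugs → 9.5% → $0.54
Vitamin D (90 ct) $19.06: nonprescription drugs → 9.5% → $1.81
Art supplies kit $20.78: toys and games → 10% → $2.08
Antacid chews $4.08: nonprescription drugs → 9.5% → $0.39
Greeting card $7.55: everything else → 7.75% → $0.59
Tablet $730.06: electronics → 8.25% → $60.23
Pair of dumbbells (15 lb) $54.47: sports equipment → 8.75% → $4.77
Rotisserie chicken $10.95: ready-to-eat food → 9% → $0.99
Total tax = $1.33 + $0.54 + $1.81 + $2.08 + $0.39 + $0.59 + $60.23 + $4.77 + $0.99 = $72.73

$72.73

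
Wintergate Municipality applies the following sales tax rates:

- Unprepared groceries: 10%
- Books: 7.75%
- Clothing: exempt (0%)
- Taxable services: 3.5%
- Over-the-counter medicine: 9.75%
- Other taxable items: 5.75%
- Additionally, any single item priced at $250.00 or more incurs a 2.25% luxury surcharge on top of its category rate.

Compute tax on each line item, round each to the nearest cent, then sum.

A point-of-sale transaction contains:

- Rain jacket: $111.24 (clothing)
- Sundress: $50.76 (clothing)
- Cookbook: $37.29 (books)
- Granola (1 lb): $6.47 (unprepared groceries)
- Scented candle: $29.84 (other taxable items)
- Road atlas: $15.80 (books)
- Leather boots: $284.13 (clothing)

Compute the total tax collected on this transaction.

Rain jacket $111.24: clothing → 0% → $0.00
Sundress $50.76: clothing → 0% → $0.00
Cookbook $37.29: books → 7.75% → $2.89
Granola (1 lb) $6.47: unprepared groceries → 10% → $0.65
Scented candle $29.84: other taxable items → 5.75% → $1.72
Road atlas $15.80: books → 7.75% → $1.22
Leather boots $284.13: clothing → 0% + 2.25% surcharge = 2.25% → $6.39
Total tax = $2.89 + $0.65 + $1.72 + $1.22 + $6.39 = $12.87

$12.87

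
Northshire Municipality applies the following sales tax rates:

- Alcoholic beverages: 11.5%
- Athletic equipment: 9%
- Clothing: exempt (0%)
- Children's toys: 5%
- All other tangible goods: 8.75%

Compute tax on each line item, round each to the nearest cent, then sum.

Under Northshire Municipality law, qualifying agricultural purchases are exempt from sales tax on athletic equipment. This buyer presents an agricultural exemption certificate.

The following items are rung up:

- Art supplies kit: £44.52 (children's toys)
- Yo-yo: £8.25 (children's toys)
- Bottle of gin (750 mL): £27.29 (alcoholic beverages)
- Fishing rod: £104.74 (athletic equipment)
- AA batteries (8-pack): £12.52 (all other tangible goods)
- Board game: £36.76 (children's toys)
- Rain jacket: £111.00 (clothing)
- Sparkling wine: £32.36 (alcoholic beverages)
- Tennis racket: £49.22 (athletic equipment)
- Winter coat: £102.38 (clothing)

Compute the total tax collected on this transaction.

£12.44

Art supplies kit £44.52: children's toys → 5% → £2.23
Yo-yo £8.25: children's toys → 5% → £0.41
Bottle of gin (750 mL) £27.29: alcoholic beverages → 11.5% → £3.14
Fishing rod £104.74: athletic equipment, buyer-exempt → 0% → £0.00
AA batteries (8-pack) £12.52: all other tangible goods → 8.75% → £1.10
Board game £36.76: children's toys → 5% → £1.84
Rain jacket £111.00: clothing → 0% → £0.00
Sparkling wine £32.36: alcoholic beverages → 11.5% → £3.72
Tennis racket £49.22: athletic equipment, buyer-exempt → 0% → £0.00
Winter coat £102.38: clothing → 0% → £0.00
Total tax = £2.23 + £0.41 + £3.14 + £1.10 + £1.84 + £3.72 = £12.44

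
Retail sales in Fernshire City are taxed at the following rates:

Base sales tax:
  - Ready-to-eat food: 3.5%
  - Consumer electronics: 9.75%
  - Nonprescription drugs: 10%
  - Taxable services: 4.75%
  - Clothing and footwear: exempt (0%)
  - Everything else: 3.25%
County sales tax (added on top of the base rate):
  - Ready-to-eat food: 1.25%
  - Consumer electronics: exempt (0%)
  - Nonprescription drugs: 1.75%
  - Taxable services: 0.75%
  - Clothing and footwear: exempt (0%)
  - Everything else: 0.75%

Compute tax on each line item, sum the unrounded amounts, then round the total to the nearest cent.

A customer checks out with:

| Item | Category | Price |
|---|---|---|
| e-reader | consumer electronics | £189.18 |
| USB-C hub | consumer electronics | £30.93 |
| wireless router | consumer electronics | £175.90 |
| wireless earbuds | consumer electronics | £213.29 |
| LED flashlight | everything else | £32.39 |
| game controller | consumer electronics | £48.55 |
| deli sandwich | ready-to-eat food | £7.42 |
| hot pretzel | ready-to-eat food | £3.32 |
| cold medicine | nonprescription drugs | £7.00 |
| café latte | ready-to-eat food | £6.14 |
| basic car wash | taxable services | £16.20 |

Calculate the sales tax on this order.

E-reader £189.18: consumer electronics → 9.75% + 0% county = 9.75% → £18.44505
USB-C hub £30.93: consumer electronics → 9.75% + 0% county = 9.75% → £3.015675
Wireless router £175.90: consumer electronics → 9.75% + 0% county = 9.75% → £17.15025
Wireless earbuds £213.29: consumer electronics → 9.75% + 0% county = 9.75% → £20.795775
LED flashlight £32.39: everything else → 3.25% + 0.75% county = 4% → £1.2956
Game controller £48.55: consumer electronics → 9.75% + 0% county = 9.75% → £4.733625
Deli sandwich £7.42: ready-to-eat food → 3.5% + 1.25% county = 4.75% → £0.35245
Hot pretzel £3.32: ready-to-eat food → 3.5% + 1.25% county = 4.75% → £0.1577
Cold medicine £7.00: nonprescription drugs → 10% + 1.75% county = 11.75% → £0.8225
Café latte £6.14: ready-to-eat food → 3.5% + 1.25% county = 4.75% → £0.29165
Basic car wash £16.20: taxable services → 4.75% + 0.75% county = 5.5% → £0.891
Unrounded tax sum = £67.951275 → £67.95

£67.95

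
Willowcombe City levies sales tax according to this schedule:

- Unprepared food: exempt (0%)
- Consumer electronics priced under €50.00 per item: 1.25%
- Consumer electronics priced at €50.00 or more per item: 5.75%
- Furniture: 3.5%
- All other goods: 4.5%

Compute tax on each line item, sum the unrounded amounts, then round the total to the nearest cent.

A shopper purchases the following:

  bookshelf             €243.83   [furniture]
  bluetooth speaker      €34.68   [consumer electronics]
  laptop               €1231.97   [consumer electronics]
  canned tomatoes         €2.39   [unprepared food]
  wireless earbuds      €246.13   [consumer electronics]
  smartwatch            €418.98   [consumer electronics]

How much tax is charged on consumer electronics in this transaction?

€109.52

Bluetooth speaker €34.68: consumer electronics, under €50.00 → 1.25% → €0.4335
Laptop €1231.97: consumer electronics, €50.00 or more → 5.75% → €70.838275
Wireless earbuds €246.13: consumer electronics, €50.00 or more → 5.75% → €14.152475
Smartwatch €418.98: consumer electronics, €50.00 or more → 5.75% → €24.09135
Tax on consumer electronics: unrounded sum = €109.5156 → €109.52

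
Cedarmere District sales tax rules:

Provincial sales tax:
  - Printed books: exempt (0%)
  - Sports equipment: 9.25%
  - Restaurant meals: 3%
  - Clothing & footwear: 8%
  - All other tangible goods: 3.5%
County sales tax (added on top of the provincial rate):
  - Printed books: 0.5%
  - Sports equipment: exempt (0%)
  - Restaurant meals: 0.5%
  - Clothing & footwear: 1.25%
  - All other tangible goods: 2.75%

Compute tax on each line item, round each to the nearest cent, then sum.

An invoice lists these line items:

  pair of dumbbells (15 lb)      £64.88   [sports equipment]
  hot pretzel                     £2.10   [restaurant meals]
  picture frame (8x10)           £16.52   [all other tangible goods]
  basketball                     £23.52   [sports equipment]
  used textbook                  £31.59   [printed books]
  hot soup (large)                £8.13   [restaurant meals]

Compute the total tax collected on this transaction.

£9.72

Pair of dumbbells (15 lb) £64.88: sports equipment → 9.25% + 0% county = 9.25% → £6.00
Hot pretzel £2.10: restaurant meals → 3% + 0.5% county = 3.5% → £0.07
Picture frame (8x10) £16.52: all other tangible goods → 3.5% + 2.75% county = 6.25% → £1.03
Basketball £23.52: sports equipment → 9.25% + 0% county = 9.25% → £2.18
Used textbook £31.59: printed books → 0% + 0.5% county = 0.5% → £0.16
Hot soup (large) £8.13: restaurant meals → 3% + 0.5% county = 3.5% → £0.28
Total tax = £6.00 + £0.07 + £1.03 + £2.18 + £0.16 + £0.28 = £9.72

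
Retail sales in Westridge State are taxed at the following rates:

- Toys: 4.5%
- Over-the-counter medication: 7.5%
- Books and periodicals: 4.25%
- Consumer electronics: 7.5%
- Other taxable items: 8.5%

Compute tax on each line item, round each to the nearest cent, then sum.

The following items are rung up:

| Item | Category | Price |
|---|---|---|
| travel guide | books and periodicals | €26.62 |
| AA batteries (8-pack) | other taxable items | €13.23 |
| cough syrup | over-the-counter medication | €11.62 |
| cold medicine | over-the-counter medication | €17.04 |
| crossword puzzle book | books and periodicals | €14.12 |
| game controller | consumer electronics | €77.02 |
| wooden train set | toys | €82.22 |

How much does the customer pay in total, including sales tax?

Travel guide €26.62: books and periodicals → 4.25% → €1.13
AA batteries (8-pack) €13.23: other taxable items → 8.5% → €1.12
Cough syrup €11.62: over-the-counter medication → 7.5% → €0.87
Cold medicine €17.04: over-the-counter medication → 7.5% → €1.28
Crossword puzzle book €14.12: books and periodicals → 4.25% → €0.60
Game controller €77.02: consumer electronics → 7.5% → €5.78
Wooden train set €82.22: toys → 4.5% → €3.70
Subtotal = €241.87; tax = €14.48; total due = €256.35

€256.35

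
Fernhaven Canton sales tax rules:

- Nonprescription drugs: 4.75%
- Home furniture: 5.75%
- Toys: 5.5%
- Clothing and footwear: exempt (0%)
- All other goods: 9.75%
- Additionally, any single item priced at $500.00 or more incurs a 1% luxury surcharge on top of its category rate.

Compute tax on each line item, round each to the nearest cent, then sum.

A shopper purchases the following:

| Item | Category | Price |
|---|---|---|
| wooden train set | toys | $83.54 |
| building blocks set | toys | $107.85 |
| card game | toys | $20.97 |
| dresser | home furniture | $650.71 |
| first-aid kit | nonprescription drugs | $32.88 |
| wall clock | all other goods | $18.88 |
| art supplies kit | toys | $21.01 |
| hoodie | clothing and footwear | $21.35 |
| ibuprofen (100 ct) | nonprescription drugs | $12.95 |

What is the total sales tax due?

Wooden train set $83.54: toys → 5.5% → $4.59
Building blocks set $107.85: toys → 5.5% → $5.93
Card game $20.97: toys → 5.5% → $1.15
Dresser $650.71: home furniture → 5.75% + 1% surcharge = 6.75% → $43.92
First-aid kit $32.88: nonprescription drugs → 4.75% → $1.56
Wall clock $18.88: all other goods → 9.75% → $1.84
Art supplies kit $21.01: toys → 5.5% → $1.16
Hoodie $21.35: clothing and footwear → 0% → $0.00
Ibuprofen (100 ct) $12.95: nonprescription drugs → 4.75% → $0.62
Total tax = $4.59 + $5.93 + $1.15 + $43.92 + $1.56 + $1.84 + $1.16 + $0.62 = $60.77

$60.77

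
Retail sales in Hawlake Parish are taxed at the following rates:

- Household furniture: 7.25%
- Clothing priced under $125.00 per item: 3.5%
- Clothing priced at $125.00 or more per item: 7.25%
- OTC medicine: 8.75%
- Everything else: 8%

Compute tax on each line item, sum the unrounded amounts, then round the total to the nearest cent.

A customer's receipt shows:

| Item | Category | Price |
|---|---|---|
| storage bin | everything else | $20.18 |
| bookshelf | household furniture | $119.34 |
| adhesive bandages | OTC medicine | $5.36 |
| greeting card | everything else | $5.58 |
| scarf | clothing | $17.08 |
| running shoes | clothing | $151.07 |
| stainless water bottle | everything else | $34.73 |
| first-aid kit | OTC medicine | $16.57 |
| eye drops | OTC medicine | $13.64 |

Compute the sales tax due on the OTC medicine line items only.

Adhesive bandages $5.36: OTC medicine → 8.75% → $0.469
First-aid kit $16.57: OTC medicine → 8.75% → $1.449875
Eye drops $13.64: OTC medicine → 8.75% → $1.1935
Tax on OTC medicine: unrounded sum = $3.112375 → $3.11

$3.11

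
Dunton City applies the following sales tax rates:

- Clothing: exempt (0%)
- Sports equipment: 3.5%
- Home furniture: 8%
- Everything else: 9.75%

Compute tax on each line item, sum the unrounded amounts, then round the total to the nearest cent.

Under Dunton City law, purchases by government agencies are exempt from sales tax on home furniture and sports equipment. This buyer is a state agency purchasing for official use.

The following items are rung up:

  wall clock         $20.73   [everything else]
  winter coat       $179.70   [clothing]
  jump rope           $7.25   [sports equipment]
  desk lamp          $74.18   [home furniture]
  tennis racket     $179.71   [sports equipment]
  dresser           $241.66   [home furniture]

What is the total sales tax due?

Wall clock $20.73: everything else → 9.75% → $2.021175
Winter coat $179.70: clothing → 0% → $0.00
Jump rope $7.25: sports equipment, buyer-exempt → 0% → $0.00
Desk lamp $74.18: home furniture, buyer-exempt → 0% → $0.00
Tennis racket $179.71: sports equipment, buyer-exempt → 0% → $0.00
Dresser $241.66: home furniture, buyer-exempt → 0% → $0.00
Unrounded tax sum = $2.021175 → $2.02

$2.02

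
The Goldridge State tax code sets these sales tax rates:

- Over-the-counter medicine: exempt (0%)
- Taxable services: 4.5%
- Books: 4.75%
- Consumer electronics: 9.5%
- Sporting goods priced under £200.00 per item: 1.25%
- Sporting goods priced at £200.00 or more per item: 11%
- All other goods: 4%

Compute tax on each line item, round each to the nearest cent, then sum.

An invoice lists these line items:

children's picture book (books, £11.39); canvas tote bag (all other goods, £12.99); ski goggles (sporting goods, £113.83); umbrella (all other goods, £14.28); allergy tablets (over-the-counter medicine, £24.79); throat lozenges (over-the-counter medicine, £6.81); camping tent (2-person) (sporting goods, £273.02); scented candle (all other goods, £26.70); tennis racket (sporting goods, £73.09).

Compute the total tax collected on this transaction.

Children's picture book £11.39: books → 4.75% → £0.54
Canvas tote bag £12.99: all other goods → 4% → £0.52
Ski goggles £113.83: sporting goods, under £200.00 → 1.25% → £1.42
Umbrella £14.28: all other goods → 4% → £0.57
Allergy tablets £24.79: over-the-counter medicine → 0% → £0.00
Throat lozenges £6.81: over-the-counter medicine → 0% → £0.00
Camping tent (2-person) £273.02: sporting goods, £200.00 or more → 11% → £30.03
Scented candle £26.70: all other goods → 4% → £1.07
Tennis racket £73.09: sporting goods, under £200.00 → 1.25% → £0.91
Total tax = £0.54 + £0.52 + £1.42 + £0.57 + £30.03 + £1.07 + £0.91 = £35.06

£35.06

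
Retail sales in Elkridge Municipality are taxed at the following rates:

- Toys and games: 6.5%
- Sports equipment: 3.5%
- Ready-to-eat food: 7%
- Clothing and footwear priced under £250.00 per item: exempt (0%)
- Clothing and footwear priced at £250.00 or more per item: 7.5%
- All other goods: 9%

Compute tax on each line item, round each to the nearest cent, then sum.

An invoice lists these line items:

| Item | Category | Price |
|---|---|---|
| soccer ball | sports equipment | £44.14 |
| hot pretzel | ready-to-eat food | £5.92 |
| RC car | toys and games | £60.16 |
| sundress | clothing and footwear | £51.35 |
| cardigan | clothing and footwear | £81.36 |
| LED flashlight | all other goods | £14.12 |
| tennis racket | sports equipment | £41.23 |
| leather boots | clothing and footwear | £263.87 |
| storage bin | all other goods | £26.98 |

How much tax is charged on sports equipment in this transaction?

£2.98

Soccer ball £44.14: sports equipment → 3.5% → £1.54
Tennis racket £41.23: sports equipment → 3.5% → £1.44
Tax on sports equipment = £1.54 + £1.44 = £2.98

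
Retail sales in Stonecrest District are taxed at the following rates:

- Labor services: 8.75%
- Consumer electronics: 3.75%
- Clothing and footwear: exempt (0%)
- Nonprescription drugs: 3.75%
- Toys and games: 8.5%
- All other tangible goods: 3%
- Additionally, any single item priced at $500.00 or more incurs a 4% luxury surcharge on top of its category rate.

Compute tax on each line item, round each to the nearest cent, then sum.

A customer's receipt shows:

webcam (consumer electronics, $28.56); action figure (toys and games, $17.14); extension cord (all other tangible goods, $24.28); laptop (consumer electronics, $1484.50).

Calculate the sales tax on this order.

$118.31

Webcam $28.56: consumer electronics → 3.75% → $1.07
Action figure $17.14: toys and games → 8.5% → $1.46
Extension cord $24.28: all other tangible goods → 3% → $0.73
Laptop $1484.50: consumer electronics → 3.75% + 4% surcharge = 7.75% → $115.05
Total tax = $1.07 + $1.46 + $0.73 + $115.05 = $118.31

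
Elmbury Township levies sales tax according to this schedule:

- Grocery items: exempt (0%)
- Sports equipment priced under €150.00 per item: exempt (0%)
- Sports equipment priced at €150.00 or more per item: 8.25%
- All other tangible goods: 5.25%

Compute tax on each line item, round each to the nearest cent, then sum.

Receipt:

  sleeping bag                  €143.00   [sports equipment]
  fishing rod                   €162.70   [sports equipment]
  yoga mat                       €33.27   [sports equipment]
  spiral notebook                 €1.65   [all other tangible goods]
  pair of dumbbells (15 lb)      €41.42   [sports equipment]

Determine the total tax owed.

Sleeping bag €143.00: sports equipment, under €150.00 → 0% → €0.00
Fishing rod €162.70: sports equipment, €150.00 or more → 8.25% → €13.42
Yoga mat €33.27: sports equipment, under €150.00 → 0% → €0.00
Spiral notebook €1.65: all other tangible goods → 5.25% → €0.09
Pair of dumbbells (15 lb) €41.42: sports equipment, under €150.00 → 0% → €0.00
Total tax = €13.42 + €0.09 = €13.51

€13.51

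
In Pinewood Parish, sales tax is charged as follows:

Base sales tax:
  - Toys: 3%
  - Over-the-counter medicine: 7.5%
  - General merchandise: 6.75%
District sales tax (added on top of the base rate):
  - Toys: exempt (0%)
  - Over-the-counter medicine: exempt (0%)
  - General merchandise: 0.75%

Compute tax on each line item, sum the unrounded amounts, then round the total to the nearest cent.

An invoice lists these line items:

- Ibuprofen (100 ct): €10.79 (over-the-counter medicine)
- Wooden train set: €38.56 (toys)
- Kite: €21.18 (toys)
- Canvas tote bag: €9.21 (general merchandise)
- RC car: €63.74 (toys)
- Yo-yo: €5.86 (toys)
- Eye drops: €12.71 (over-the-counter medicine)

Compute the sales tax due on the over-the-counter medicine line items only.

€1.76

Ibuprofen (100 ct) €10.79: over-the-counter medicine → 7.5% + 0% district = 7.5% → €0.80925
Eye drops €12.71: over-the-counter medicine → 7.5% + 0% district = 7.5% → €0.95325
Tax on over-the-counter medicine: unrounded sum = €1.7625 → €1.76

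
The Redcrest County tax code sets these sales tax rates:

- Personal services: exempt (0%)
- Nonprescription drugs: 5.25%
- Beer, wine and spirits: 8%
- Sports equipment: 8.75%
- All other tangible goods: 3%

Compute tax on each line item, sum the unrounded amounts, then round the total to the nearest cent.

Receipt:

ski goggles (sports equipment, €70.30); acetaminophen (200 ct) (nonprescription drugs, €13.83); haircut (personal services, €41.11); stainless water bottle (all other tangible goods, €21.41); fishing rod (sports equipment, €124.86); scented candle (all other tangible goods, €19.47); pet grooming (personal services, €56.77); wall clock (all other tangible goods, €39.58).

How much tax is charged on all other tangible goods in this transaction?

€2.41

Stainless water bottle €21.41: all other tangible goods → 3% → €0.6423
Scented candle €19.47: all other tangible goods → 3% → €0.5841
Wall clock €39.58: all other tangible goods → 3% → €1.1874
Tax on all other tangible goods: unrounded sum = €2.4138 → €2.41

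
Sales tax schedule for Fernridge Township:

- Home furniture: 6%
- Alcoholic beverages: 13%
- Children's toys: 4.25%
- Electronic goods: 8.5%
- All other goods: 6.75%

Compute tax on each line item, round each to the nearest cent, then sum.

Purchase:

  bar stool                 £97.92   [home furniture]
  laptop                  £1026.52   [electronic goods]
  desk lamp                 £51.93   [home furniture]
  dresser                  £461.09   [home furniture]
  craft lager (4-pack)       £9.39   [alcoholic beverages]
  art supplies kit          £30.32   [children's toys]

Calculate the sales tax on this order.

Bar stool £97.92: home furniture → 6% → £5.88
Laptop £1026.52: electronic goods → 8.5% → £87.25
Desk lamp £51.93: home furniture → 6% → £3.12
Dresser £461.09: home furniture → 6% → £27.67
Craft lager (4-pack) £9.39: alcoholic beverages → 13% → £1.22
Art supplies kit £30.32: children's toys → 4.25% → £1.29
Total tax = £5.88 + £87.25 + £3.12 + £27.67 + £1.22 + £1.29 = £126.43

£126.43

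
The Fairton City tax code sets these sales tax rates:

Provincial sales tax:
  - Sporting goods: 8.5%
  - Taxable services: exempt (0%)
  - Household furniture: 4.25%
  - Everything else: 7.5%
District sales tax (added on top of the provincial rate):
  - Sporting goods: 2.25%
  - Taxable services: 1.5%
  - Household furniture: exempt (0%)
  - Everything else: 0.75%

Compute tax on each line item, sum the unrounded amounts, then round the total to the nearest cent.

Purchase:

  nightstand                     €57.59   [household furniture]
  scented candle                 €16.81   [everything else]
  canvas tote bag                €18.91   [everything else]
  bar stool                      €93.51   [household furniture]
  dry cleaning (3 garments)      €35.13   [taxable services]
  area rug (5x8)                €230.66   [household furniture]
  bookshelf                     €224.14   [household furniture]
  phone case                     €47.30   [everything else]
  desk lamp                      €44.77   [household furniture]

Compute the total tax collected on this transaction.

Nightstand €57.59: household furniture → 4.25% + 0% district = 4.25% → €2.447575
Scented candle €16.81: everything else → 7.5% + 0.75% district = 8.25% → €1.386825
Canvas tote bag €18.91: everything else → 7.5% + 0.75% district = 8.25% → €1.560075
Bar stool €93.51: household furniture → 4.25% + 0% district = 4.25% → €3.974175
Dry cleaning (3 garments) €35.13: taxable services → 0% + 1.5% district = 1.5% → €0.52695
Area rug (5x8) €230.66: household furniture → 4.25% + 0% district = 4.25% → €9.80305
Bookshelf €224.14: household furniture → 4.25% + 0% district = 4.25% → €9.52595
Phone case €47.30: everything else → 7.5% + 0.75% district = 8.25% → €3.90225
Desk lamp €44.77: household furniture → 4.25% + 0% district = 4.25% → €1.902725
Unrounded tax sum = €35.029575 → €35.03

€35.03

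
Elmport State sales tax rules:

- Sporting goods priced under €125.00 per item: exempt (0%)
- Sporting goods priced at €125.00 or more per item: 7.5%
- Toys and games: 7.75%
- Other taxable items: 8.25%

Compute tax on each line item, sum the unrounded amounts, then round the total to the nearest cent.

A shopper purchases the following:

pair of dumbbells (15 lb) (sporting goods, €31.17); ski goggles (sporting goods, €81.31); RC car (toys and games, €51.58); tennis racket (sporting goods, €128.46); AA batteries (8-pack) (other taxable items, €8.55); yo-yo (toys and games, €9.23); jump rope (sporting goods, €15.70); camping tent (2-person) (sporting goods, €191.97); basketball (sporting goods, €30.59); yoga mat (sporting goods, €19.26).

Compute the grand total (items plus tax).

€597.27

Pair of dumbbells (15 lb) €31.17: sporting goods, under €125.00 → 0% → €0.00
Ski goggles €81.31: sporting goods, under €125.00 → 0% → €0.00
RC car €51.58: toys and games → 7.75% → €3.99745
Tennis racket €128.46: sporting goods, €125.00 or more → 7.5% → €9.6345
AA batteries (8-pack) €8.55: other taxable items → 8.25% → €0.705375
Yo-yo €9.23: toys and games → 7.75% → €0.715325
Jump rope €15.70: sporting goods, under €125.00 → 0% → €0.00
Camping tent (2-person) €191.97: sporting goods, €125.00 or more → 7.5% → €14.39775
Basketball €30.59: sporting goods, under €125.00 → 0% → €0.00
Yoga mat €19.26: sporting goods, under €125.00 → 0% → €0.00
Subtotal = €567.82; unrounded tax = €29.4504 → €29.45; total due = €597.27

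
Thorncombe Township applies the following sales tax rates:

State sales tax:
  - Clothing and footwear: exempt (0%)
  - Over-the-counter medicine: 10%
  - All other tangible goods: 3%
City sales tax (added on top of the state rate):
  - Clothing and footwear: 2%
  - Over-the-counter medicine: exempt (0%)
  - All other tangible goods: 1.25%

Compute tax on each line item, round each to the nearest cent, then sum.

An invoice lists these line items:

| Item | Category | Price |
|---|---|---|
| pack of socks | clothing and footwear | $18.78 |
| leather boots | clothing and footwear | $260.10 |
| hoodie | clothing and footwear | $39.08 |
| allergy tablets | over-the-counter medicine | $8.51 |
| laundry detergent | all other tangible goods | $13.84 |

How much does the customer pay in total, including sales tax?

Pack of socks $18.78: clothing and footwear → 0% + 2% city = 2% → $0.38
Leather boots $260.10: clothing and footwear → 0% + 2% city = 2% → $5.20
Hoodie $39.08: clothing and footwear → 0% + 2% city = 2% → $0.78
Allergy tablets $8.51: over-the-counter medicine → 10% + 0% city = 10% → $0.85
Laundry detergent $13.84: all other tangible goods → 3% + 1.25% city = 4.25% → $0.59
Subtotal = $340.31; tax = $7.80; total due = $348.11

$348.11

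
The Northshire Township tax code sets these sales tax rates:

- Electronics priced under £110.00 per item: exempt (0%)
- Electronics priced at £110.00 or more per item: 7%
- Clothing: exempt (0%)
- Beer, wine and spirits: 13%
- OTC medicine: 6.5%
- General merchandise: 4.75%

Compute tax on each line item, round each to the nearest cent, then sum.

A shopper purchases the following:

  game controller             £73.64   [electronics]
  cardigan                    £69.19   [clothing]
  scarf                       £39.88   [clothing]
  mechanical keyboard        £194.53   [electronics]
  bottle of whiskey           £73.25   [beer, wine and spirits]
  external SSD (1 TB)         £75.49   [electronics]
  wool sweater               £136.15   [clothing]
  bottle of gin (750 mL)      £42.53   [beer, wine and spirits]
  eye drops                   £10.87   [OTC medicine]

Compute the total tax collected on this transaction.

Game controller £73.64: electronics, under £110.00 → 0% → £0.00
Cardigan £69.19: clothing → 0% → £0.00
Scarf £39.88: clothing → 0% → £0.00
Mechanical keyboard £194.53: electronics, £110.00 or more → 7% → £13.62
Bottle of whiskey £73.25: beer, wine and spirits → 13% → £9.52
External SSD (1 TB) £75.49: electronics, under £110.00 → 0% → £0.00
Wool sweater £136.15: clothing → 0% → £0.00
Bottle of gin (750 mL) £42.53: beer, wine and spirits → 13% → £5.53
Eye drops £10.87: OTC medicine → 6.5% → £0.71
Total tax = £13.62 + £9.52 + £5.53 + £0.71 = £29.38

£29.38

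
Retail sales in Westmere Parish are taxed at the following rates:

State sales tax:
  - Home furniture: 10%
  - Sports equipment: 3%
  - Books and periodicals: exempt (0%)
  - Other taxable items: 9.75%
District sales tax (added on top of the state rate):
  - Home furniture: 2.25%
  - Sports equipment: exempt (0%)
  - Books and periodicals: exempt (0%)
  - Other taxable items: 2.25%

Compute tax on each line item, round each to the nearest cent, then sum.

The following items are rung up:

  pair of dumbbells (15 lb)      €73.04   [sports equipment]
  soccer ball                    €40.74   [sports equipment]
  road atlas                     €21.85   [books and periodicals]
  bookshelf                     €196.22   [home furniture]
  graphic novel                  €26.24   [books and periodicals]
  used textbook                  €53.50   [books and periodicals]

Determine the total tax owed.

Pair of dumbbells (15 lb) €73.04: sports equipment → 3% + 0% district = 3% → €2.19
Soccer ball €40.74: sports equipment → 3% + 0% district = 3% → €1.22
Road atlas €21.85: books and periodicals → 0% + 0% district = 0% → €0.00
Bookshelf €196.22: home furniture → 10% + 2.25% district = 12.25% → €24.04
Graphic novel €26.24: books and periodicals → 0% + 0% district = 0% → €0.00
Used textbook €53.50: books and periodicals → 0% + 0% district = 0% → €0.00
Total tax = €2.19 + €1.22 + €24.04 = €27.45

€27.45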